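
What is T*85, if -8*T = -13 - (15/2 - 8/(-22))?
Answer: 39015/176 ≈ 221.68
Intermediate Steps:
T = 459/176 (T = -(-13 - (15/2 - 8/(-22)))/8 = -(-13 - (15*(½) - 8*(-1/22)))/8 = -(-13 - (15/2 + 4/11))/8 = -(-13 - 1*173/22)/8 = -(-13 - 173/22)/8 = -⅛*(-459/22) = 459/176 ≈ 2.6080)
T*85 = (459/176)*85 = 39015/176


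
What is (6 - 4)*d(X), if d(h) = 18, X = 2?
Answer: 36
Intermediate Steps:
(6 - 4)*d(X) = (6 - 4)*18 = 2*18 = 36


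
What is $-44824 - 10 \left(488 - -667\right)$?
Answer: $-56374$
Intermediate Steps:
$-44824 - 10 \left(488 - -667\right) = -44824 - 10 \left(488 + 667\right) = -44824 - 10 \cdot 1155 = -44824 - 11550 = -56374$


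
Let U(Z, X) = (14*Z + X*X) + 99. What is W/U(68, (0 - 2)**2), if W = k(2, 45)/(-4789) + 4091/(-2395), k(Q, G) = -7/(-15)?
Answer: -11755750/7342873131 ≈ -0.0016010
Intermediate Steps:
k(Q, G) = 7/15 (k(Q, G) = -7*(-1/15) = 7/15)
U(Z, X) = 99 + X**2 + 14*Z (U(Z, X) = (14*Z + X**2) + 99 = (X**2 + 14*Z) + 99 = 99 + X**2 + 14*Z)
W = -11755750/6881793 (W = (7/15)/(-4789) + 4091/(-2395) = (7/15)*(-1/4789) + 4091*(-1/2395) = -7/71835 - 4091/2395 = -11755750/6881793 ≈ -1.7082)
W/U(68, (0 - 2)**2) = -11755750/(6881793*(99 + ((0 - 2)**2)**2 + 14*68)) = -11755750/(6881793*(99 + ((-2)**2)**2 + 952)) = -11755750/(6881793*(99 + 4**2 + 952)) = -11755750/(6881793*(99 + 16 + 952)) = -11755750/6881793/1067 = -11755750/6881793*1/1067 = -11755750/7342873131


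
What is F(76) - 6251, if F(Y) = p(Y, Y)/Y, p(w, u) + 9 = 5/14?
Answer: -6651185/1064 ≈ -6251.1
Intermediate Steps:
p(w, u) = -121/14 (p(w, u) = -9 + 5/14 = -121/14)
F(Y) = -121/(14*Y)
F(76) - 6251 = -121/14/76 - 6251 = -121/14*1/76 - 6251 = -121/1064 - 6251 = -6651185/1064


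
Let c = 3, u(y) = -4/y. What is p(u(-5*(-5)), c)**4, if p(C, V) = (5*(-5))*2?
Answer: 6250000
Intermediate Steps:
p(C, V) = -50 (p(C, V) = -25*2 = -50)
p(u(-5*(-5)), c)**4 = (-50)**4 = 6250000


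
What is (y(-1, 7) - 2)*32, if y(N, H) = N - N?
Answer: -64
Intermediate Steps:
y(N, H) = 0
(y(-1, 7) - 2)*32 = (0 - 2)*32 = -2*32 = -64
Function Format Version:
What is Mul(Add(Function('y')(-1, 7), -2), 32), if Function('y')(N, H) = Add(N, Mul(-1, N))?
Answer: -64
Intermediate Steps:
Function('y')(N, H) = 0
Mul(Add(Function('y')(-1, 7), -2), 32) = Mul(Add(0, -2), 32) = Mul(-2, 32) = -64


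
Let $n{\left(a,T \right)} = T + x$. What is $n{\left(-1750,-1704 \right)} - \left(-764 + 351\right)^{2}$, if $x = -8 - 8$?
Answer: $-172289$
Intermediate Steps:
$x = -16$ ($x = -8 - 8 = -16$)
$n{\left(a,T \right)} = -16 + T$ ($n{\left(a,T \right)} = T - 16 = -16 + T$)
$n{\left(-1750,-1704 \right)} - \left(-764 + 351\right)^{2} = \left(-16 - 1704\right) - \left(-764 + 351\right)^{2} = -1720 - \left(-413\right)^{2} = -1720 - 170569 = -172289$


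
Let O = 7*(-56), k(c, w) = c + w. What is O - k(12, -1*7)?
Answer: -397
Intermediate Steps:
O = -392
O - k(12, -1*7) = -392 - (12 - 1*7) = -392 - (12 - 7) = -392 - 1*5 = -392 - 5 = -397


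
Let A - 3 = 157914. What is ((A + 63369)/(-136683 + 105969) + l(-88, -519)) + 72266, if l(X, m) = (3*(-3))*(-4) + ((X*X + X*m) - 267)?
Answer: 642146788/5119 ≈ 1.2544e+5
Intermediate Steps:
A = 157917 (A = 3 + 157914 = 157917)
l(X, m) = -231 + X**2 + X*m (l(X, m) = -9*(-4) + ((X**2 + X*m) - 267) = 36 + (-267 + X**2 + X*m) = -231 + X**2 + X*m)
((A + 63369)/(-136683 + 105969) + l(-88, -519)) + 72266 = ((157917 + 63369)/(-136683 + 105969) + (-231 + (-88)**2 - 88*(-519))) + 72266 = (221286/(-30714) + (-231 + 7744 + 45672)) + 72266 = (221286*(-1/30714) + 53185) + 72266 = (-36881/5119 + 53185) + 72266 = 272217134/5119 + 72266 = 642146788/5119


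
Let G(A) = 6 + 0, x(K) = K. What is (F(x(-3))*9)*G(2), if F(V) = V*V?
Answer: 486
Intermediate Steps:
G(A) = 6
F(V) = V²
(F(x(-3))*9)*G(2) = ((-3)²*9)*6 = (9*9)*6 = 81*6 = 486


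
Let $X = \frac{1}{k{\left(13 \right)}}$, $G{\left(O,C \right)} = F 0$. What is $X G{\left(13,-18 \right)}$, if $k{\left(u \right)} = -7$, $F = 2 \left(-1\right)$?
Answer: $0$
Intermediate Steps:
$F = -2$
$G{\left(O,C \right)} = 0$ ($G{\left(O,C \right)} = \left(-2\right) 0 = 0$)
$X = - \frac{1}{7}$ ($X = \frac{1}{-7} = - \frac{1}{7} \approx -0.14286$)
$X G{\left(13,-18 \right)} = \left(- \frac{1}{7}\right) 0 = 0$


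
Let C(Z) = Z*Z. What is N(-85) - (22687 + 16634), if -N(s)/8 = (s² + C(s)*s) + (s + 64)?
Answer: 4816047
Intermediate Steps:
C(Z) = Z²
N(s) = -512 - 8*s - 8*s² - 8*s³ (N(s) = -8*((s² + s²*s) + (s + 64)) = -8*((s² + s³) + (64 + s)) = -8*(64 + s + s² + s³) = -512 - 8*s - 8*s² - 8*s³)
N(-85) - (22687 + 16634) = (-512 - 8*(-85) - 8*(-85)² - 8*(-85)³) - (22687 + 16634) = (-512 + 680 - 8*7225 - 8*(-614125)) - 1*39321 = (-512 + 680 - 57800 + 4913000) - 39321 = 4855368 - 39321 = 4816047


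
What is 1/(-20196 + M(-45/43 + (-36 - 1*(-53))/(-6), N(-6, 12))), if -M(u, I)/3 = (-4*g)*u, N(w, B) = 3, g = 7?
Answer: -43/882442 ≈ -4.8728e-5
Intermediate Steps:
M(u, I) = 84*u (M(u, I) = -3*(-4*7)*u = -(-84)*u = 84*u)
1/(-20196 + M(-45/43 + (-36 - 1*(-53))/(-6), N(-6, 12))) = 1/(-20196 + 84*(-45/43 + (-36 - 1*(-53))/(-6))) = 1/(-20196 + 84*(-45*1/43 + (-36 + 53)*(-⅙))) = 1/(-20196 + 84*(-45/43 + 17*(-⅙))) = 1/(-20196 + 84*(-45/43 - 17/6)) = 1/(-20196 + 84*(-1001/258)) = 1/(-20196 - 14014/43) = 1/(-882442/43) = -43/882442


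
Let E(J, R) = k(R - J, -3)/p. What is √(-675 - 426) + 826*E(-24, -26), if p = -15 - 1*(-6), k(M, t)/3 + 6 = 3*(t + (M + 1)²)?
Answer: 3304 + I*√1101 ≈ 3304.0 + 33.181*I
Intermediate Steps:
k(M, t) = -18 + 9*t + 9*(1 + M)² (k(M, t) = -18 + 3*(3*(t + (M + 1)²)) = -18 + 3*(3*(t + (1 + M)²)) = -18 + 3*(3*t + 3*(1 + M)²) = -18 + (9*t + 9*(1 + M)²) = -18 + 9*t + 9*(1 + M)²)
p = -9 (p = -15 + 6 = -9)
E(J, R) = 5 - (1 + R - J)² (E(J, R) = (-18 + 9*(-3) + 9*(1 + (R - J))²)/(-9) = (-18 - 27 + 9*(1 + R - J)²)*(-⅑) = (-45 + 9*(1 + R - J)²)*(-⅑) = 5 - (1 + R - J)²)
√(-675 - 426) + 826*E(-24, -26) = √(-675 - 426) + 826*(5 - (1 - 26 - 1*(-24))²) = √(-1101) + 826*(5 - (1 - 26 + 24)²) = I*√1101 + 826*(5 - 1*(-1)²) = I*√1101 + 826*(5 - 1*1) = I*√1101 + 826*(5 - 1) = I*√1101 + 826*4 = I*√1101 + 3304 = 3304 + I*√1101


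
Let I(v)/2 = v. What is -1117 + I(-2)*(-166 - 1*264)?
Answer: 603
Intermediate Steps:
I(v) = 2*v
-1117 + I(-2)*(-166 - 1*264) = -1117 + (2*(-2))*(-166 - 1*264) = -1117 - 4*(-166 - 264) = -1117 - 4*(-430) = -1117 + 1720 = 603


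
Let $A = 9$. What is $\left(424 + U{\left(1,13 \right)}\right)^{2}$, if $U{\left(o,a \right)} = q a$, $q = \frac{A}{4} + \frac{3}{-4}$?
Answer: $\frac{786769}{4} \approx 1.9669 \cdot 10^{5}$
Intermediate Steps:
$q = \frac{3}{2}$ ($q = \frac{9}{4} + \frac{3}{-4} = 9 \cdot \frac{1}{4} + 3 \left(- \frac{1}{4}\right) = \frac{9}{4} - \frac{3}{4} = \frac{3}{2} \approx 1.5$)
$U{\left(o,a \right)} = \frac{3 a}{2}$
$\left(424 + U{\left(1,13 \right)}\right)^{2} = \left(424 + \frac{3}{2} \cdot 13\right)^{2} = \left(424 + \frac{39}{2}\right)^{2} = \left(\frac{887}{2}\right)^{2} = \frac{786769}{4}$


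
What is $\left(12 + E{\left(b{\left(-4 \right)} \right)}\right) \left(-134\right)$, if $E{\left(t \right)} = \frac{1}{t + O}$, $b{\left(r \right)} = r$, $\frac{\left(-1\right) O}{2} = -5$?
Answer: $- \frac{4891}{3} \approx -1630.3$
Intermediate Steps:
$O = 10$ ($O = \left(-2\right) \left(-5\right) = 10$)
$E{\left(t \right)} = \frac{1}{10 + t}$ ($E{\left(t \right)} = \frac{1}{t + 10} = \frac{1}{10 + t}$)
$\left(12 + E{\left(b{\left(-4 \right)} \right)}\right) \left(-134\right) = \left(12 + \frac{1}{10 - 4}\right) \left(-134\right) = \left(12 + \frac{1}{6}\right) \left(-134\right) = \frac{73}{6} \left(-134\right) = - \frac{4891}{3}$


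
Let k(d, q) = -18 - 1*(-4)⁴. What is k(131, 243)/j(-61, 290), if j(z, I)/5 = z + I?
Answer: -274/1145 ≈ -0.23930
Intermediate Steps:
k(d, q) = -274 (k(d, q) = -18 - 1*256 = -18 - 256 = -274)
j(z, I) = 5*I + 5*z (j(z, I) = 5*(z + I) = 5*(I + z) = 5*I + 5*z)
k(131, 243)/j(-61, 290) = -274/(5*290 + 5*(-61)) = -274/(1450 - 305) = -274/1145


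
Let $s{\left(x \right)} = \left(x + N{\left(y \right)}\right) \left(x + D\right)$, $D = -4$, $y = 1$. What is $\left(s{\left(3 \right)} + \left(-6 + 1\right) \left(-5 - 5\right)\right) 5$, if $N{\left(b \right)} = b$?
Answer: $230$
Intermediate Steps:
$s{\left(x \right)} = \left(1 + x\right) \left(-4 + x\right)$ ($s{\left(x \right)} = \left(x + 1\right) \left(x - 4\right) = \left(1 + x\right) \left(-4 + x\right)$)
$\left(s{\left(3 \right)} + \left(-6 + 1\right) \left(-5 - 5\right)\right) 5 = \left(\left(-4 + 3^{2} - 9\right) + \left(-6 + 1\right) \left(-5 - 5\right)\right) 5 = \left(\left(-4 + 9 - 9\right) - -50\right) 5 = \left(-4 + 50\right) 5 = 46 \cdot 5 = 230$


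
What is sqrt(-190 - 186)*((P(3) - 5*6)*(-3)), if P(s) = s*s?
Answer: 126*I*sqrt(94) ≈ 1221.6*I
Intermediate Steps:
P(s) = s**2
sqrt(-190 - 186)*((P(3) - 5*6)*(-3)) = sqrt(-190 - 186)*((3**2 - 5*6)*(-3)) = sqrt(-376)*((9 - 30)*(-3)) = (2*I*sqrt(94))*(-21*(-3)) = (2*I*sqrt(94))*63 = 126*I*sqrt(94)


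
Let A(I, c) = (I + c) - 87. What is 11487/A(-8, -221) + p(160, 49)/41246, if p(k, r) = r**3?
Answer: -218307859/6516868 ≈ -33.499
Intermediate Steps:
A(I, c) = -87 + I + c
11487/A(-8, -221) + p(160, 49)/41246 = 11487/(-87 - 8 - 221) + 49**3/41246 = 11487/(-316) + 117649*(1/41246) = 11487*(-1/316) + 117649/41246 = -11487/316 + 117649/41246 = -218307859/6516868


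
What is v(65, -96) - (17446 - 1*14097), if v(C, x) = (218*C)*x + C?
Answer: -1363604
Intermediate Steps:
v(C, x) = C + 218*C*x (v(C, x) = 218*C*x + C = C + 218*C*x)
v(65, -96) - (17446 - 1*14097) = 65*(1 + 218*(-96)) - (17446 - 1*14097) = 65*(1 - 20928) - (17446 - 14097) = 65*(-20927) - 1*3349 = -1360255 - 3349 = -1363604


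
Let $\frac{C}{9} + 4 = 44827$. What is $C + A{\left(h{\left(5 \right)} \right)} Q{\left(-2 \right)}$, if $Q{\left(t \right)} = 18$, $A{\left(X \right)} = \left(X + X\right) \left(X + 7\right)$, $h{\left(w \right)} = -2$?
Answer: $403047$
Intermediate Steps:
$A{\left(X \right)} = 2 X \left(7 + X\right)$
$C = 403407$ ($C = -36 + 9 \cdot 44827 = -36 + 403443 = 403407$)
$C + A{\left(h{\left(5 \right)} \right)} Q{\left(-2 \right)} = 403407 + 2 \left(-2\right) \left(7 - 2\right) 18 = 403407 + 2 \left(-2\right) 5 \cdot 18 = 403407 - 360 = 403047$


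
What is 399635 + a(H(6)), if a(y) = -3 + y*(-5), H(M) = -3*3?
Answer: 399677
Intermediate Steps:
H(M) = -9
a(y) = -3 - 5*y
399635 + a(H(6)) = 399635 + (-3 - 5*(-9)) = 399635 + (-3 + 45) = 399635 + 42 = 399677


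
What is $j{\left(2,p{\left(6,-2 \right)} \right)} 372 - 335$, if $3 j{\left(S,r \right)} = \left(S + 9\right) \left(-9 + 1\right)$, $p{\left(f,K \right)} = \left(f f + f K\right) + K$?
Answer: $-11247$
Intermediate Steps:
$p{\left(f,K \right)} = K + f^{2} + K f$ ($p{\left(f,K \right)} = \left(f^{2} + K f\right) + K = K + f^{2} + K f$)
$j{\left(S,r \right)} = -24 - \frac{8 S}{3}$ ($j{\left(S,r \right)} = \frac{\left(S + 9\right) \left(-9 + 1\right)}{3} = \frac{\left(9 + S\right) \left(-8\right)}{3} = \frac{-72 - 8 S}{3} = -24 - \frac{8 S}{3}$)
$j{\left(2,p{\left(6,-2 \right)} \right)} 372 - 335 = \left(-24 - \frac{16}{3}\right) 372 - 335 = \left(- \frac{88}{3}\right) 372 - 335 = -10912 - 335 = -11247$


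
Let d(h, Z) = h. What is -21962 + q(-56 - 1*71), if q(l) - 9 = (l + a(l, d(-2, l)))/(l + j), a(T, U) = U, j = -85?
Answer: -4653907/212 ≈ -21952.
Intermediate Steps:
q(l) = 9 + (-2 + l)/(-85 + l) (q(l) = 9 + (l - 2)/(l - 85) = 9 + (-2 + l)/(-85 + l))
-21962 + q(-56 - 1*71) = -21962 + (-767 + 10*(-56 - 1*71))/(-85 + (-56 - 1*71)) = -21962 + (-767 + 10*(-56 - 71))/(-85 + (-56 - 71)) = -21962 + (-767 + 10*(-127))/(-85 - 127) = -21962 + (-767 - 1270)/(-212) = -21962 - 1/212*(-2037) = -21962 + 2037/212 = -4653907/212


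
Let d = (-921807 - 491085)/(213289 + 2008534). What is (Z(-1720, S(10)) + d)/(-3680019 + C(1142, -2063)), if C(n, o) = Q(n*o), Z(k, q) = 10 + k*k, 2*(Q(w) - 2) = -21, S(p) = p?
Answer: -13146123937076/16352739480265 ≈ -0.80391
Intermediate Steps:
Q(w) = -17/2 (Q(w) = 2 + (½)*(-21) = 2 - 21/2 = -17/2)
Z(k, q) = 10 + k²
C(n, o) = -17/2
d = -1412892/2221823 ≈ -0.63592
(Z(-1720, S(10)) + d)/(-3680019 + C(1142, -2063)) = ((10 + (-1720)²) - 1412892/2221823)/(-3680019 - 17/2) = ((10 + 2958400) - 1412892/2221823)/(-7360055/2) = (2958410 - 1412892/2221823)*(-2/7360055) = (6573061968538/2221823)*(-2/7360055) = -13146123937076/16352739480265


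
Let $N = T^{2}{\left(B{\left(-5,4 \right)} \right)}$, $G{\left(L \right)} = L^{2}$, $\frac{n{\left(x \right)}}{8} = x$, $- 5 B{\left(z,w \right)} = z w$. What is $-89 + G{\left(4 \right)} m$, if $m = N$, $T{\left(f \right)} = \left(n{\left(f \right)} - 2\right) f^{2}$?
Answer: $3686311$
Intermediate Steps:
$B{\left(z,w \right)} = - \frac{w z}{5}$ ($B{\left(z,w \right)} = - \frac{z w}{5} = - \frac{w z}{5}$)
$n{\left(x \right)} = 8 x$
$T{\left(f \right)} = f^{2} \left(-2 + 8 f\right)$ ($T{\left(f \right)} = \left(8 f - 2\right) f^{2} = \left(-2 + 8 f\right) f^{2} = f^{2} \left(-2 + 8 f\right)$)
$N = 230400$ ($N = \left(\left(\left(- \frac{1}{5}\right) 4 \left(-5\right)\right)^{2} \left(-2 + 8 \left(\left(- \frac{1}{5}\right) 4 \left(-5\right)\right)\right)\right)^{2} = \left(4^{2} \left(-2 + 8 \cdot 4\right)\right)^{2} = \left(16 \left(-2 + 32\right)\right)^{2} = \left(16 \cdot 30\right)^{2} = 480^{2} = 230400$)
$m = 230400$
$-89 + G{\left(4 \right)} m = -89 + 4^{2} \cdot 230400 = -89 + 16 \cdot 230400 = -89 + 3686400 = 3686311$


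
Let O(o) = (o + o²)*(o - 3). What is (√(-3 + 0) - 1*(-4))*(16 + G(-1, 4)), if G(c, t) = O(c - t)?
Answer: -576 - 144*I*√3 ≈ -576.0 - 249.42*I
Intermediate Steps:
O(o) = (-3 + o)*(o + o²) (O(o) = (o + o²)*(-3 + o) = (-3 + o)*(o + o²))
G(c, t) = (c - t)*(-3 + (c - t)² - 2*c + 2*t) (G(c, t) = (c - t)*(-3 + (c - t)² - 2*(c - t)) = (c - t)*(-3 + (c - t)² + (-2*c + 2*t)) = (c - t)*(-3 + (c - t)² - 2*c + 2*t))
(√(-3 + 0) - 1*(-4))*(16 + G(-1, 4)) = (√(-3 + 0) - 1*(-4))*(16 - (-1 - 1*4)*(3 - (-1 - 1*4)² - 2*4 + 2*(-1))) = (√(-3) + 4)*(16 - (-1 - 4)*(3 - (-1 - 4)² - 8 - 2)) = (I*√3 + 4)*(16 - 1*(-5)*(3 - 1*(-5)² - 8 - 2)) = (4 + I*√3)*(16 - 1*(-5)*(3 - 1*25 - 8 - 2)) = (4 + I*√3)*(16 - 1*(-5)*(3 - 25 - 8 - 2)) = (4 + I*√3)*(16 - 1*(-5)*(-32)) = (4 + I*√3)*(16 - 160) = (4 + I*√3)*(-144) = -576 - 144*I*√3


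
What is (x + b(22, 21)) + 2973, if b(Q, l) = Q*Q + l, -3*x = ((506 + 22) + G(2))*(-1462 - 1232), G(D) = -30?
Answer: 450682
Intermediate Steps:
x = 447204 (x = -((506 + 22) - 30)*(-1462 - 1232)/3 = -(528 - 30)*(-2694)/3 = -166*(-2694) = -⅓*(-1341612) = 447204)
b(Q, l) = l + Q² (b(Q, l) = Q² + l = l + Q²)
(x + b(22, 21)) + 2973 = (447204 + (21 + 22²)) + 2973 = (447204 + (21 + 484)) + 2973 = (447204 + 505) + 2973 = 447709 + 2973 = 450682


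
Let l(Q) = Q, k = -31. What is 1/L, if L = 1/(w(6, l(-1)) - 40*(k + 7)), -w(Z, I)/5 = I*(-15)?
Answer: 885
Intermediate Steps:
w(Z, I) = 75*I (w(Z, I) = -5*I*(-15) = -(-75)*I = 75*I)
L = 1/885 (L = 1/(75*(-1) - 40*(-31 + 7)) = 1/(-75 - 40*(-24)) = 1/(-75 + 960) = 1/885 ≈ 0.0011299)
1/L = 1/(1/885) = 885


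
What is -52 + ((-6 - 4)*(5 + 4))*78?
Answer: -7072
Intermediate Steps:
-52 + ((-6 - 4)*(5 + 4))*78 = -52 - 10*9*78 = -52 - 90*78 = -52 - 7020 = -7072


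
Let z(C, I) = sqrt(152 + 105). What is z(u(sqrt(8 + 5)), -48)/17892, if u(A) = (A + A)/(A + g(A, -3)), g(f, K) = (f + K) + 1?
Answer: sqrt(257)/17892 ≈ 0.00089600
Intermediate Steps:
g(f, K) = 1 + K + f (g(f, K) = (K + f) + 1 = 1 + K + f)
u(A) = 2*A/(-2 + 2*A) (u(A) = (A + A)/(A + (1 - 3 + A)) = (2*A)/(A + (-2 + A)) = (2*A)/(-2 + 2*A) = 2*A/(-2 + 2*A))
z(C, I) = sqrt(257)
z(u(sqrt(8 + 5)), -48)/17892 = sqrt(257)/17892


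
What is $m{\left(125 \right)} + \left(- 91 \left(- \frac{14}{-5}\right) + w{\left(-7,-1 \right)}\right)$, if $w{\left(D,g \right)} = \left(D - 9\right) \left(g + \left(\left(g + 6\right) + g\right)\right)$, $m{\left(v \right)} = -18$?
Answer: $- \frac{1604}{5} \approx -320.8$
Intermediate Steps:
$w{\left(D,g \right)} = \left(-9 + D\right) \left(6 + 3 g\right)$ ($w{\left(D,g \right)} = \left(-9 + D\right) \left(g + \left(\left(6 + g\right) + g\right)\right) = \left(-9 + D\right) \left(g + \left(6 + 2 g\right)\right) = \left(-9 + D\right) \left(6 + 3 g\right)$)
$m{\left(125 \right)} + \left(- 91 \left(- \frac{14}{-5}\right) + w{\left(-7,-1 \right)}\right) = -18 + \left(- 91 \left(- \frac{14}{-5}\right) + \left(-54 - -27 + 6 \left(-7\right) + 3 \left(-7\right) \left(-1\right)\right)\right) = -18 + \left(- 91 \left(\left(-14\right) \left(- \frac{1}{5}\right)\right) + \left(-54 + 27 - 42 + 21\right)\right) = -18 - \frac{1514}{5} = - \frac{1604}{5}$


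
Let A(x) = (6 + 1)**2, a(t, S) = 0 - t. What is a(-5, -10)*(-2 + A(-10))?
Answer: 235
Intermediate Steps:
a(t, S) = -t
A(x) = 49 (A(x) = 7**2 = 49)
a(-5, -10)*(-2 + A(-10)) = (-1*(-5))*(-2 + 49) = 5*47 = 235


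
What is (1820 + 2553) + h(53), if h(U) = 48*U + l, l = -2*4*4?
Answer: 6885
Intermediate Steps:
l = -32 (l = -8*4 = -32)
h(U) = -32 + 48*U (h(U) = 48*U - 32 = -32 + 48*U)
(1820 + 2553) + h(53) = (1820 + 2553) + (-32 + 48*53) = 4373 + (-32 + 2544) = 4373 + 2512 = 6885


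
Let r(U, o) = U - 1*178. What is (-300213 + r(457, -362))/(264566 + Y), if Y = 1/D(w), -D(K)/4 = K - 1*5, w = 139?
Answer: -17862736/15756375 ≈ -1.1337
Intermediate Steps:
D(K) = 20 - 4*K (D(K) = -4*(K - 1*5) = -4*(K - 5) = -4*(-5 + K) = 20 - 4*K)
r(U, o) = -178 + U (r(U, o) = U - 178 = -178 + U)
Y = -1/536 (Y = 1/(20 - 4*139) = 1/(20 - 556) = 1/(-536) = -1/536 ≈ -0.0018657)
(-300213 + r(457, -362))/(264566 + Y) = (-300213 + (-178 + 457))/(264566 - 1/536) = (-300213 + 279)/(141807375/536) = -299934*536/141807375 = -17862736/15756375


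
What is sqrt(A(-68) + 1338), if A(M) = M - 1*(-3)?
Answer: sqrt(1273) ≈ 35.679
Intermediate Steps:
A(M) = 3 + M (A(M) = M + 3 = 3 + M)
sqrt(A(-68) + 1338) = sqrt((3 - 68) + 1338) = sqrt(-65 + 1338) = sqrt(1273)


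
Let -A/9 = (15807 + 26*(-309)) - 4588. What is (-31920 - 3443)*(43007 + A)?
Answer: -507176146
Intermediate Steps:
A = -28665 (A = -9*((15807 + 26*(-309)) - 4588) = -9*((15807 - 8034) - 4588) = -9*(7773 - 4588) = -9*3185 = -28665)
(-31920 - 3443)*(43007 + A) = (-31920 - 3443)*(43007 - 28665) = -35363*14342 = -507176146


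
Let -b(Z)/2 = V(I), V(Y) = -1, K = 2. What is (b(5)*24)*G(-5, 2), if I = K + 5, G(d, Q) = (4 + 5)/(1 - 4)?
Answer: -144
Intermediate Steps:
G(d, Q) = -3 (G(d, Q) = 9/(-3) = 9*(-1/3) = -3)
I = 7 (I = 2 + 5 = 7)
b(Z) = 2 (b(Z) = -2*(-1) = 2)
(b(5)*24)*G(-5, 2) = (2*24)*(-3) = 48*(-3) = -144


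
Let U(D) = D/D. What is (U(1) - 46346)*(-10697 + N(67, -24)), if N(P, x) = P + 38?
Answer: 490886240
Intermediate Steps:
N(P, x) = 38 + P
U(D) = 1
(U(1) - 46346)*(-10697 + N(67, -24)) = (1 - 46346)*(-10697 + (38 + 67)) = -46345*(-10697 + 105) = -46345*(-10592) = 490886240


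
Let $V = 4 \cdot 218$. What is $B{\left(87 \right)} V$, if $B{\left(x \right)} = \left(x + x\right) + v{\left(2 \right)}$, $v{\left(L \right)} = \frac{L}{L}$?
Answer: $152600$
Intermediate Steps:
$v{\left(L \right)} = 1$
$B{\left(x \right)} = 1 + 2 x$ ($B{\left(x \right)} = \left(x + x\right) + 1 = 2 x + 1 = 1 + 2 x$)
$V = 872$
$B{\left(87 \right)} V = \left(1 + 2 \cdot 87\right) 872 = \left(1 + 174\right) 872 = 175 \cdot 872 = 152600$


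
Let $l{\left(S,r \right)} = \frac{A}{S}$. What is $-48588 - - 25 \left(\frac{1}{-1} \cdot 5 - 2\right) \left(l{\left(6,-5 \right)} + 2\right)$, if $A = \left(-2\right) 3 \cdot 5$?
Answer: $-48063$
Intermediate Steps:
$A = -30$ ($A = \left(-6\right) 5 = -30$)
$l{\left(S,r \right)} = - \frac{30}{S}$
$-48588 - - 25 \left(\frac{1}{-1} \cdot 5 - 2\right) \left(l{\left(6,-5 \right)} + 2\right) = -48588 - - 25 \left(\frac{1}{-1} \cdot 5 - 2\right) \left(- \frac{30}{6} + 2\right) = -48588 - - 25 \left(\left(-1\right) 5 - 2\right) \left(\left(-30\right) \frac{1}{6} + 2\right) = -48588 - - 25 \left(-5 - 2\right) \left(-5 + 2\right) = -48588 - \left(-25\right) \left(-7\right) \left(-3\right) = -48588 - 175 \left(-3\right) = -48588 - -525 = -48588 + 525 = -48063$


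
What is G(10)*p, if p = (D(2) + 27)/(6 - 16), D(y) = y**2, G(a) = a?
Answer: -31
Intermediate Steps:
p = -31/10 (p = (2**2 + 27)/(6 - 16) = (4 + 27)/(-10) = 31*(-1/10) = -31/10 ≈ -3.1000)
G(10)*p = 10*(-31/10) = -31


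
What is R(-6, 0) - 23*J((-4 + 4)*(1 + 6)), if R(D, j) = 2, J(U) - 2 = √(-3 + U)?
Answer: -44 - 23*I*√3 ≈ -44.0 - 39.837*I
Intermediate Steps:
J(U) = 2 + √(-3 + U)
R(-6, 0) - 23*J((-4 + 4)*(1 + 6)) = 2 - 23*(2 + √(-3 + (-4 + 4)*(1 + 6))) = 2 - 23*(2 + √(-3 + 0*7)) = 2 - 23*(2 + √(-3 + 0)) = 2 - 23*(2 + √(-3)) = 2 - 23*(2 + I*√3) = 2 + (-46 - 23*I*√3) = -44 - 23*I*√3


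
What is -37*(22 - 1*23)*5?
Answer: 185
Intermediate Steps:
-37*(22 - 1*23)*5 = -37*(22 - 23)*5 = -37*(-1)*5 = 37*5 = 185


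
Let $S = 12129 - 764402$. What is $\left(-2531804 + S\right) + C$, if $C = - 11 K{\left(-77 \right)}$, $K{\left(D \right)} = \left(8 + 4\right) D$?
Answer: $-3273913$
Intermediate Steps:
$K{\left(D \right)} = 12 D$
$S = -752273$ ($S = 12129 - 764402 = -752273$)
$C = 10164$ ($C = - 11 \cdot 12 \left(-77\right) = \left(-11\right) \left(-924\right) = 10164$)
$\left(-2531804 + S\right) + C = \left(-2531804 - 752273\right) + 10164 = -3284077 + 10164 = -3273913$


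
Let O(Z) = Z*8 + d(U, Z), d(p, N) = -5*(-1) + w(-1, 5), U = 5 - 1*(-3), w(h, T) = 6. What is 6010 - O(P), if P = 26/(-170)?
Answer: 510019/85 ≈ 6000.2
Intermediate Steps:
P = -13/85 (P = 26*(-1/170) = -13/85 ≈ -0.15294)
U = 8 (U = 5 + 3 = 8)
d(p, N) = 11 (d(p, N) = -5*(-1) + 6 = 5 + 6 = 11)
O(Z) = 11 + 8*Z (O(Z) = Z*8 + 11 = 8*Z + 11 = 11 + 8*Z)
6010 - O(P) = 6010 - (11 + 8*(-13/85)) = 6010 - (11 - 104/85) = 6010 - 1*831/85 = 6010 - 831/85 = 510019/85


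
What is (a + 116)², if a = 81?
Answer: 38809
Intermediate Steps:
(a + 116)² = (81 + 116)² = 197² = 38809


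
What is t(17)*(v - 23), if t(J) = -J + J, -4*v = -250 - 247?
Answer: 0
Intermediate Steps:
v = 497/4 (v = -(-250 - 247)/4 = -¼*(-497) = 497/4 ≈ 124.25)
t(J) = 0
t(17)*(v - 23) = 0*(497/4 - 23) = 0*(405/4) = 0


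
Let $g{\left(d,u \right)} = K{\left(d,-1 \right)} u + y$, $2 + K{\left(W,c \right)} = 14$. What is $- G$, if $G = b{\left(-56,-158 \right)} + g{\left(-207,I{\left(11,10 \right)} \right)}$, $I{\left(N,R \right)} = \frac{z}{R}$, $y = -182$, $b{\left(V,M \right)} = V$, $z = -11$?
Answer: $\frac{1256}{5} \approx 251.2$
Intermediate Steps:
$K{\left(W,c \right)} = 12$ ($K{\left(W,c \right)} = -2 + 14 = 12$)
$I{\left(N,R \right)} = - \frac{11}{R}$
$g{\left(d,u \right)} = -182 + 12 u$ ($g{\left(d,u \right)} = 12 u - 182 = -182 + 12 u$)
$G = - \frac{1256}{5}$ ($G = -56 - \left(182 - 12 \left(- \frac{11}{10}\right)\right) = -56 - \left(182 - 12 \left(\left(-11\right) \frac{1}{10}\right)\right) = -56 + \left(-182 + 12 \left(- \frac{11}{10}\right)\right) = -56 - \frac{976}{5} = - \frac{1256}{5} \approx -251.2$)
$- G = \left(-1\right) \left(- \frac{1256}{5}\right) = \frac{1256}{5}$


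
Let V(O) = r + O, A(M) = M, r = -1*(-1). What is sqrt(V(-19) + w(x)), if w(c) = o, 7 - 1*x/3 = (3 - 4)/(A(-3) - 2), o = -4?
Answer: I*sqrt(22) ≈ 4.6904*I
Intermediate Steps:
r = 1
V(O) = 1 + O
x = 102/5 (x = 21 - 3*(3 - 4)/(-3 - 2) = 21 - (-3)/(-5) = 21 - (-3)*(-1)/5 = 21 - 3*1/5 = 21 - 3/5 = 102/5 ≈ 20.400)
w(c) = -4
sqrt(V(-19) + w(x)) = sqrt((1 - 19) - 4) = sqrt(-18 - 4) = sqrt(-22) = I*sqrt(22)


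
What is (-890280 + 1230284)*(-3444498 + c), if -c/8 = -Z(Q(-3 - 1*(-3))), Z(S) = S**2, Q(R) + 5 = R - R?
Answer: -1171075097192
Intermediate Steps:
Q(R) = -5 (Q(R) = -5 + (R - R) = -5 + 0 = -5)
c = 200 (c = -(-8)*(-5)**2 = -(-8)*25 = -8*(-25) = 200)
(-890280 + 1230284)*(-3444498 + c) = (-890280 + 1230284)*(-3444498 + 200) = 340004*(-3444298) = -1171075097192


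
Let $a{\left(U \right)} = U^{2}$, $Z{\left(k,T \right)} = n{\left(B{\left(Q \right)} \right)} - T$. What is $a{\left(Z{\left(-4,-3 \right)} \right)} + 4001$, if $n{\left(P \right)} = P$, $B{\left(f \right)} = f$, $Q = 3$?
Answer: $4037$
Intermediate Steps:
$Z{\left(k,T \right)} = 3 - T$
$a{\left(Z{\left(-4,-3 \right)} \right)} + 4001 = \left(3 - -3\right)^{2} + 4001 = \left(3 + 3\right)^{2} + 4001 = 6^{2} + 4001 = 36 + 4001 = 4037$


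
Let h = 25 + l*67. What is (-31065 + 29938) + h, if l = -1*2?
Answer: -1236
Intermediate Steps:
l = -2
h = -109 (h = 25 - 2*67 = 25 - 134 = -109)
(-31065 + 29938) + h = (-31065 + 29938) - 109 = -1127 - 109 = -1236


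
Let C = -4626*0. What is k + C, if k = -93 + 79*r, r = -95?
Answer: -7598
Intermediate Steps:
k = -7598 (k = -93 + 79*(-95) = -93 - 7505 = -7598)
C = 0
k + C = -7598 + 0 = -7598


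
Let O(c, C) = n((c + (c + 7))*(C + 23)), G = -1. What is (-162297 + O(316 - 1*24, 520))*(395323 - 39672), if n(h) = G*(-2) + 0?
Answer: -57720379045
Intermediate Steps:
n(h) = 2 (n(h) = -1*(-2) + 0 = 2 + 0 = 2)
O(c, C) = 2
(-162297 + O(316 - 1*24, 520))*(395323 - 39672) = (-162297 + 2)*(395323 - 39672) = -162295*355651 = -57720379045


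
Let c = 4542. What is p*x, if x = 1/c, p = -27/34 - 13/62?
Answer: -529/2393634 ≈ -0.00022100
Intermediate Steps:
p = -529/527 (p = -27*1/34 - 13*1/62 = -27/34 - 13/62 = -529/527 ≈ -1.0038)
x = 1/4542 ≈ 0.00022017
p*x = -529/527*1/4542 = -529/2393634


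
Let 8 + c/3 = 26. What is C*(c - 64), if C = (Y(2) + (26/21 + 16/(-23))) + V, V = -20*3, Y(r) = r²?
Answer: 267860/483 ≈ 554.58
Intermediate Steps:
c = 54 (c = -24 + 3*26 = -24 + 78 = 54)
V = -60
C = -26786/483 (C = (2² + (26/21 + 16/(-23))) - 60 = (4 + (26*(1/21) + 16*(-1/23))) - 60 = (4 + (26/21 - 16/23)) - 60 = (4 + 262/483) - 60 = 2194/483 - 60 = -26786/483 ≈ -55.458)
C*(c - 64) = -26786*(54 - 64)/483 = -26786/483*(-10) = 267860/483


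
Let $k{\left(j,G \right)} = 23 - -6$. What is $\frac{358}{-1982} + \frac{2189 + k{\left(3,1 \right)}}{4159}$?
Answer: $\frac{1453577}{4121569} \approx 0.35268$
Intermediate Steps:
$k{\left(j,G \right)} = 29$ ($k{\left(j,G \right)} = 23 + 6 = 29$)
$\frac{358}{-1982} + \frac{2189 + k{\left(3,1 \right)}}{4159} = \frac{358}{-1982} + \frac{2189 + 29}{4159} = 358 \left(- \frac{1}{1982}\right) + 2218 \cdot \frac{1}{4159} = - \frac{179}{991} + \frac{2218}{4159} = \frac{1453577}{4121569}$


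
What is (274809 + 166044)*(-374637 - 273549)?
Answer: -285754742658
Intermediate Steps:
(274809 + 166044)*(-374637 - 273549) = 440853*(-648186) = -285754742658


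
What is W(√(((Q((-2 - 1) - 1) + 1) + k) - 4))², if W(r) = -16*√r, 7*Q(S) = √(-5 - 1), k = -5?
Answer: 256*√(-392 + 7*I*√6)/7 ≈ 15.832 + 724.25*I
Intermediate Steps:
Q(S) = I*√6/7 (Q(S) = √(-5 - 1)/7 = √(-6)/7 = (I*√6)/7 = I*√6/7)
W(√(((Q((-2 - 1) - 1) + 1) + k) - 4))² = (-16*(((I*√6/7 + 1) - 5) - 4)^(¼))² = (-16*(((1 + I*√6/7) - 5) - 4)^(¼))² = (-16*((-4 + I*√6/7) - 4)^(¼))² = (-16*(-8 + I*√6/7)^(¼))² = 256*√(-8 + I*√6/7)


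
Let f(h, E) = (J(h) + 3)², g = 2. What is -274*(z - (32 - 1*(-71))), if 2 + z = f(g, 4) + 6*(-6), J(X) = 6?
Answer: 16440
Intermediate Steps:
f(h, E) = 81 (f(h, E) = (6 + 3)² = 9² = 81)
z = 43 (z = -2 + (81 + 6*(-6)) = -2 + (81 - 36) = -2 + 45 = 43)
-274*(z - (32 - 1*(-71))) = -274*(43 - (32 - 1*(-71))) = -274*(43 - (32 + 71)) = -274*(43 - 1*103) = -274*(43 - 103) = -274*(-60) = 16440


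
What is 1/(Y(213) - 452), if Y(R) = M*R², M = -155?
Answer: -1/7032647 ≈ -1.4219e-7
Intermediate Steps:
Y(R) = -155*R²
1/(Y(213) - 452) = 1/(-155*213² - 452) = 1/(-155*45369 - 452) = 1/(-7032195 - 452) = 1/(-7032647) = -1/7032647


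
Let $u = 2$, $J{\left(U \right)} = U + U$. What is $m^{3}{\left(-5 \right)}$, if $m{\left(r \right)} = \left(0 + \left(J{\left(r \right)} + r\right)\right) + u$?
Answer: $-2197$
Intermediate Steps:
$J{\left(U \right)} = 2 U$
$m{\left(r \right)} = 2 + 3 r$ ($m{\left(r \right)} = \left(0 + \left(2 r + r\right)\right) + 2 = \left(0 + 3 r\right) + 2 = 3 r + 2 = 2 + 3 r$)
$m^{3}{\left(-5 \right)} = \left(2 + 3 \left(-5\right)\right)^{3} = \left(2 - 15\right)^{3} = \left(-13\right)^{3} = -2197$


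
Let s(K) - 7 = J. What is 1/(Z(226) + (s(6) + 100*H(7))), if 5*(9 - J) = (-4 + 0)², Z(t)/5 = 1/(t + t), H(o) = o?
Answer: 2260/1610953 ≈ 0.0014029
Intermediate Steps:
Z(t) = 5/(2*t) (Z(t) = 5/(t + t) = 5/((2*t)) = 5*(1/(2*t)) = 5/(2*t))
J = 29/5 (J = 9 - (-4 + 0)²/5 = 9 - ⅕*(-4)² = 9 - ⅕*16 = 9 - 16/5 = 29/5 ≈ 5.8000)
s(K) = 64/5 (s(K) = 7 + 29/5 = 64/5)
1/(Z(226) + (s(6) + 100*H(7))) = 1/((5/2)/226 + (64/5 + 100*7)) = 1/((5/2)*(1/226) + (64/5 + 700)) = 1/(5/452 + 3564/5) = 1/(1610953/2260) = 2260/1610953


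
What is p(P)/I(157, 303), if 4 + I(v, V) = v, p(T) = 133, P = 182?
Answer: 133/153 ≈ 0.86928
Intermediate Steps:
I(v, V) = -4 + v
p(P)/I(157, 303) = 133/(-4 + 157) = 133/153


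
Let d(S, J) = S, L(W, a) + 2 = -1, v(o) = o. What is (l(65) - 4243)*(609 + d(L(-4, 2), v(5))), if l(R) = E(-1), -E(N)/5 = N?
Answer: -2568228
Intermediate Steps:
E(N) = -5*N
l(R) = 5 (l(R) = -5*(-1) = 5)
L(W, a) = -3 (L(W, a) = -2 - 1 = -3)
(l(65) - 4243)*(609 + d(L(-4, 2), v(5))) = (5 - 4243)*(609 - 3) = -4238*606 = -2568228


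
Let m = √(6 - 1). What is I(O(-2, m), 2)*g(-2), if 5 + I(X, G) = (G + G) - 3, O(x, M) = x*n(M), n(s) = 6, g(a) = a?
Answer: 8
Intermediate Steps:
m = √5 ≈ 2.2361
O(x, M) = 6*x (O(x, M) = x*6 = 6*x)
I(X, G) = -8 + 2*G (I(X, G) = -5 + ((G + G) - 3) = -5 + (2*G - 3) = -5 + (-3 + 2*G) = -8 + 2*G)
I(O(-2, m), 2)*g(-2) = (-8 + 2*2)*(-2) = (-8 + 4)*(-2) = -4*(-2) = 8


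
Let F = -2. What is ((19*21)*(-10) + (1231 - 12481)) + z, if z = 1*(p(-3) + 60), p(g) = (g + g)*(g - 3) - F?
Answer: -15142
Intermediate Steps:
p(g) = 2 + 2*g*(-3 + g) (p(g) = (g + g)*(g - 3) - 1*(-2) = (2*g)*(-3 + g) + 2 = 2*g*(-3 + g) + 2 = 2 + 2*g*(-3 + g))
z = 98 (z = 1*((2 - 6*(-3) + 2*(-3)²) + 60) = 1*((2 + 18 + 2*9) + 60) = 1*((2 + 18 + 18) + 60) = 1*(38 + 60) = 1*98 = 98)
((19*21)*(-10) + (1231 - 12481)) + z = ((19*21)*(-10) + (1231 - 12481)) + 98 = (399*(-10) - 11250) + 98 = (-3990 - 11250) + 98 = -15240 + 98 = -15142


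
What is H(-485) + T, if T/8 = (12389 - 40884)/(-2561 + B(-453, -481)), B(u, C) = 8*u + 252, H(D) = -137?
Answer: -584861/5933 ≈ -98.578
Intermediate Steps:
B(u, C) = 252 + 8*u
T = 227960/5933 (T = 8*((12389 - 40884)/(-2561 + (252 + 8*(-453)))) = 8*(-28495/(-2561 + (252 - 3624))) = 8*(-28495/(-2561 - 3372)) = 8*(-28495/(-5933)) = 8*(-28495*(-1/5933)) = 8*(28495/5933) = 227960/5933 ≈ 38.422)
H(-485) + T = -137 + 227960/5933 = -584861/5933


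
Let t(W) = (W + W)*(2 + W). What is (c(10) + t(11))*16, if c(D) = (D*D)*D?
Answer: 20576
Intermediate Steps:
t(W) = 2*W*(2 + W) (t(W) = (2*W)*(2 + W) = 2*W*(2 + W))
c(D) = D³ (c(D) = D²*D = D³)
(c(10) + t(11))*16 = (10³ + 2*11*(2 + 11))*16 = (1000 + 2*11*13)*16 = (1000 + 286)*16 = 1286*16 = 20576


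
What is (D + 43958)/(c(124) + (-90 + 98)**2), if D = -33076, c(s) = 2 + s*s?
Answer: 5441/7721 ≈ 0.70470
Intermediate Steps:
c(s) = 2 + s**2
(D + 43958)/(c(124) + (-90 + 98)**2) = (-33076 + 43958)/((2 + 124**2) + (-90 + 98)**2) = 10882/((2 + 15376) + 8**2) = 10882/(15378 + 64) = 10882/15442 = 10882*(1/15442) = 5441/7721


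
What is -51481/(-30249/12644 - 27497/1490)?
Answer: 484939694180/196371539 ≈ 2469.5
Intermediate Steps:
-51481/(-30249/12644 - 27497/1490) = -51481/(-196371539/9419780) = -51481*(-9419780/196371539) = 484939694180/196371539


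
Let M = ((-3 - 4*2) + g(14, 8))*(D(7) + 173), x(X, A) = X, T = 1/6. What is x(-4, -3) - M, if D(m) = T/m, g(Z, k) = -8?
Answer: 137905/42 ≈ 3283.5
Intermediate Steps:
T = ⅙ ≈ 0.16667
D(m) = 1/(6*m)
M = -138073/42 (M = ((-3 - 4*2) - 8)*((⅙)/7 + 173) = ((-3 - 8) - 8)*((⅙)*(⅐) + 173) = (-11 - 8)*(1/42 + 173) = -19*7267/42 = -138073/42 ≈ -3287.5)
x(-4, -3) - M = -4 - 1*(-138073/42) = -4 + 138073/42 = 137905/42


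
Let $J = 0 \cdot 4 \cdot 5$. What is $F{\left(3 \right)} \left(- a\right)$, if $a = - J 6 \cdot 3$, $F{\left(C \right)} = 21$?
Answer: $0$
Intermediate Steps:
$J = 0$ ($J = 0 \cdot 5 = 0$)
$a = 0$ ($a = \left(-1\right) 0 \cdot 6 \cdot 3 = 0 \cdot 6 \cdot 3 = 0 \cdot 3 = 0$)
$F{\left(3 \right)} \left(- a\right) = 21 \left(\left(-1\right) 0\right) = 21 \cdot 0 = 0$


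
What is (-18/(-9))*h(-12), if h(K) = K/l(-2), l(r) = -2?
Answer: 12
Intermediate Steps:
h(K) = -K/2 (h(K) = K/(-2) = K*(-½) = -K/2)
(-18/(-9))*h(-12) = (-18/(-9))*(-½*(-12)) = -18*(-⅑)*6 = 2*6 = 12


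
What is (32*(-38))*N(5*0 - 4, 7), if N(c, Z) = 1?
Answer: -1216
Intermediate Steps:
(32*(-38))*N(5*0 - 4, 7) = (32*(-38))*1 = -1216*1 = -1216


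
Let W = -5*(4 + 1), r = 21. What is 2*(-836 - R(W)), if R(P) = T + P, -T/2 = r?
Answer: -1538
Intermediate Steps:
W = -25 (W = -5*5 = -25)
T = -42 (T = -2*21 = -42)
R(P) = -42 + P
2*(-836 - R(W)) = 2*(-836 - (-42 - 25)) = 2*(-836 - 1*(-67)) = 2*(-836 + 67) = 2*(-769) = -1538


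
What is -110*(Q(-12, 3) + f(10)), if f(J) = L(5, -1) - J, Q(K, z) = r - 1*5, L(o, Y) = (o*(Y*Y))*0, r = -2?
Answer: 1870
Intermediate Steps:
L(o, Y) = 0 (L(o, Y) = (o*Y²)*0 = 0)
Q(K, z) = -7 (Q(K, z) = -2 - 1*5 = -2 - 5 = -7)
f(J) = -J (f(J) = 0 - J = -J)
-110*(Q(-12, 3) + f(10)) = -110*(-7 - 1*10) = -110*(-7 - 10) = -110*(-17) = 1870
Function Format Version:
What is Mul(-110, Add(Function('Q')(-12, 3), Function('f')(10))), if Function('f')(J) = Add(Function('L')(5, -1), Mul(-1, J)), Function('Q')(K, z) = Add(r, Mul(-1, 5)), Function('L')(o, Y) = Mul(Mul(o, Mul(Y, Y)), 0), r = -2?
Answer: 1870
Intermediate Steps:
Function('L')(o, Y) = 0 (Function('L')(o, Y) = Mul(Mul(o, Pow(Y, 2)), 0) = 0)
Function('Q')(K, z) = -7 (Function('Q')(K, z) = Add(-2, Mul(-1, 5)) = Add(-2, -5) = -7)
Function('f')(J) = Mul(-1, J) (Function('f')(J) = Add(0, Mul(-1, J)) = Mul(-1, J))
Mul(-110, Add(Function('Q')(-12, 3), Function('f')(10))) = Mul(-110, Add(-7, Mul(-1, 10))) = Mul(-110, Add(-7, -10)) = Mul(-110, -17) = 1870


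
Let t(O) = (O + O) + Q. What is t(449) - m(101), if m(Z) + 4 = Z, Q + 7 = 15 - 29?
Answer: 780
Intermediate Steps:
Q = -21 (Q = -7 + (15 - 29) = -7 - 14 = -21)
m(Z) = -4 + Z
t(O) = -21 + 2*O (t(O) = (O + O) - 21 = 2*O - 21 = -21 + 2*O)
t(449) - m(101) = (-21 + 2*449) - (-4 + 101) = (-21 + 898) - 1*97 = 877 - 97 = 780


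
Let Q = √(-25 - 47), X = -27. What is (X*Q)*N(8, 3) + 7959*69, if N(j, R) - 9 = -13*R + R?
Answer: 549171 + 4374*I*√2 ≈ 5.4917e+5 + 6185.8*I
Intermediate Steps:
N(j, R) = 9 - 12*R (N(j, R) = 9 + (-13*R + R) = 9 - 12*R)
Q = 6*I*√2 (Q = √(-72) = 6*I*√2 ≈ 8.4853*I)
(X*Q)*N(8, 3) + 7959*69 = (-162*I*√2)*(9 - 12*3) + 7959*69 = (-162*I*√2)*(9 - 36) + 549171 = -162*I*√2*(-27) + 549171 = 4374*I*√2 + 549171 = 549171 + 4374*I*√2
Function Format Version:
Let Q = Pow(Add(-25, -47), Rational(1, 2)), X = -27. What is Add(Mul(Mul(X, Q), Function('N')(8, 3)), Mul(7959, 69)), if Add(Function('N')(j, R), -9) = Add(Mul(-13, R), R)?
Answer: Add(549171, Mul(4374, I, Pow(2, Rational(1, 2)))) ≈ Add(5.4917e+5, Mul(6185.8, I))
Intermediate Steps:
Function('N')(j, R) = Add(9, Mul(-12, R)) (Function('N')(j, R) = Add(9, Add(Mul(-13, R), R)) = Add(9, Mul(-12, R)))
Q = Mul(6, I, Pow(2, Rational(1, 2))) (Q = Pow(-72, Rational(1, 2)) = Mul(6, I, Pow(2, Rational(1, 2))) ≈ Mul(8.4853, I))
Add(Mul(Mul(X, Q), Function('N')(8, 3)), Mul(7959, 69)) = Add(Mul(Mul(-27, Mul(6, I, Pow(2, Rational(1, 2)))), Add(9, Mul(-12, 3))), Mul(7959, 69)) = Add(Mul(Mul(-162, I, Pow(2, Rational(1, 2))), Add(9, -36)), 549171) = Add(Mul(Mul(-162, I, Pow(2, Rational(1, 2))), -27), 549171) = Add(Mul(4374, I, Pow(2, Rational(1, 2))), 549171) = Add(549171, Mul(4374, I, Pow(2, Rational(1, 2))))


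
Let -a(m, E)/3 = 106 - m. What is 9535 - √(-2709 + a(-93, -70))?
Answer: 9535 - I*√3306 ≈ 9535.0 - 57.498*I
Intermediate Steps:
a(m, E) = -318 + 3*m (a(m, E) = -3*(106 - m) = -318 + 3*m)
9535 - √(-2709 + a(-93, -70)) = 9535 - √(-2709 + (-318 + 3*(-93))) = 9535 - √(-2709 + (-318 - 279)) = 9535 - √(-2709 - 597) = 9535 - √(-3306) = 9535 - I*√3306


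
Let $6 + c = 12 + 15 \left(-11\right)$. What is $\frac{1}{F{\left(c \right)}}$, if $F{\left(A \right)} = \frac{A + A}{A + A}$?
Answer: $1$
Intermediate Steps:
$c = -159$ ($c = -6 + \left(12 + 15 \left(-11\right)\right) = -6 + \left(12 - 165\right) = -6 - 153 = -159$)
$F{\left(A \right)} = 1$ ($F{\left(A \right)} = \frac{2 A}{2 A} = 2 A \frac{1}{2 A} = 1$)
$\frac{1}{F{\left(c \right)}} = 1^{-1} = 1$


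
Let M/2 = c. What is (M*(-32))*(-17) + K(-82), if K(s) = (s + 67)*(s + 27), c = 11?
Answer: 12793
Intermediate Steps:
M = 22 (M = 2*11 = 22)
K(s) = (27 + s)*(67 + s) (K(s) = (67 + s)*(27 + s) = (27 + s)*(67 + s))
(M*(-32))*(-17) + K(-82) = (22*(-32))*(-17) + (1809 + (-82)² + 94*(-82)) = -704*(-17) + (1809 + 6724 - 7708) = 11968 + 825 = 12793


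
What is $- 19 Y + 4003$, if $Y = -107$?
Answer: $6036$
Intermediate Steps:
$- 19 Y + 4003 = \left(-19\right) \left(-107\right) + 4003 = 2033 + 4003 = 6036$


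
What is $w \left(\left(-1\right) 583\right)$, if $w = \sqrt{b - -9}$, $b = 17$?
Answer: $- 583 \sqrt{26} \approx -2972.7$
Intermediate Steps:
$w = \sqrt{26}$ ($w = \sqrt{17 - -9} = \sqrt{17 + 9} = \sqrt{26} \approx 5.099$)
$w \left(\left(-1\right) 583\right) = \sqrt{26} \left(\left(-1\right) 583\right) = \sqrt{26} \left(-583\right) = - 583 \sqrt{26}$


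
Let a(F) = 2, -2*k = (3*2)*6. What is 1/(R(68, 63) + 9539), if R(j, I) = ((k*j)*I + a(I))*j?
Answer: -1/5233941 ≈ -1.9106e-7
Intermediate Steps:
k = -18 (k = -3*2*6/2 = -3*6 = -½*36 = -18)
R(j, I) = j*(2 - 18*I*j) (R(j, I) = ((-18*j)*I + 2)*j = (-18*I*j + 2)*j = (2 - 18*I*j)*j = j*(2 - 18*I*j))
1/(R(68, 63) + 9539) = 1/(2*68*(1 - 9*63*68) + 9539) = 1/(2*68*(1 - 38556) + 9539) = 1/(2*68*(-38555) + 9539) = 1/(-5243480 + 9539) = 1/(-5233941) = -1/5233941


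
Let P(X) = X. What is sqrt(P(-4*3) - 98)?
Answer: I*sqrt(110) ≈ 10.488*I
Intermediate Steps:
sqrt(P(-4*3) - 98) = sqrt(-4*3 - 98) = sqrt(-12 - 98) = sqrt(-110) = I*sqrt(110)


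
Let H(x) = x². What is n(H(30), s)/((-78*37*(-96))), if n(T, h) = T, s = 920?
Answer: 25/7696 ≈ 0.0032484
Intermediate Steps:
n(H(30), s)/((-78*37*(-96))) = 30²/((-78*37*(-96))) = 900/((-2886*(-96))) = 900/277056 = 900*(1/277056) = 25/7696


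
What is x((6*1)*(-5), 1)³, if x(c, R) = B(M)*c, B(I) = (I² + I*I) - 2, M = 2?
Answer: -5832000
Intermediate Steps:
B(I) = -2 + 2*I² (B(I) = (I² + I²) - 2 = 2*I² - 2 = -2 + 2*I²)
x(c, R) = 6*c (x(c, R) = (-2 + 2*2²)*c = (-2 + 2*4)*c = (-2 + 8)*c = 6*c)
x((6*1)*(-5), 1)³ = (6*((6*1)*(-5)))³ = (6*(6*(-5)))³ = (6*(-30))³ = (-180)³ = -5832000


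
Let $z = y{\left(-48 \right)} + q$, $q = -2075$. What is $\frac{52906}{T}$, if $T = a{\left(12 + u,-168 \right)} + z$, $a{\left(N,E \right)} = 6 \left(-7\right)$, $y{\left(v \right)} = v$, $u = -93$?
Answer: $- \frac{52906}{2165} \approx -24.437$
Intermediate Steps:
$z = -2123$ ($z = -48 - 2075 = -2123$)
$a{\left(N,E \right)} = -42$
$T = -2165$ ($T = -42 - 2123 = -2165$)
$\frac{52906}{T} = \frac{52906}{-2165} = 52906 \left(- \frac{1}{2165}\right) = - \frac{52906}{2165}$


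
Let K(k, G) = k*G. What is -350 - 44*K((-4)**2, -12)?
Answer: 8098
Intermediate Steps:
K(k, G) = G*k
-350 - 44*K((-4)**2, -12) = -350 - (-528)*(-4)**2 = -350 - (-528)*16 = -350 - 44*(-192) = -350 + 8448 = 8098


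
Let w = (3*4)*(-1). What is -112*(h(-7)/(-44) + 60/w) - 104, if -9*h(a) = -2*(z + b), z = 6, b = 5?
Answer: 4160/9 ≈ 462.22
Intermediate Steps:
w = -12 (w = 12*(-1) = -12)
h(a) = 22/9 (h(a) = -(-2)*(6 + 5)/9 = -(-2)*11/9 = -⅑*(-22) = 22/9)
-112*(h(-7)/(-44) + 60/w) - 104 = -112*((22/9)/(-44) + 60/(-12)) - 104 = -112*((22/9)*(-1/44) + 60*(-1/12)) - 104 = -112*(-1/18 - 5) - 104 = -112*(-91/18) - 104 = 5096/9 - 104 = 4160/9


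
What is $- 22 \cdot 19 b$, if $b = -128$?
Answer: $53504$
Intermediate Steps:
$- 22 \cdot 19 b = - 22 \cdot 19 \left(-128\right) = \left(-1\right) 418 \left(-128\right) = \left(-418\right) \left(-128\right) = 53504$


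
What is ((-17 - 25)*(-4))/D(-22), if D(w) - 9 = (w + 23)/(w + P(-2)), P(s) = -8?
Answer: 5040/269 ≈ 18.736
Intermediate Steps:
D(w) = 9 + (23 + w)/(-8 + w) (D(w) = 9 + (w + 23)/(w - 8) = 9 + (23 + w)/(-8 + w))
((-17 - 25)*(-4))/D(-22) = ((-17 - 25)*(-4))/(((-49 + 10*(-22))/(-8 - 22))) = (-42*(-4))/(((-49 - 220)/(-30))) = 168/((-1/30*(-269))) = 168/(269/30) = 168*(30/269) = 5040/269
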